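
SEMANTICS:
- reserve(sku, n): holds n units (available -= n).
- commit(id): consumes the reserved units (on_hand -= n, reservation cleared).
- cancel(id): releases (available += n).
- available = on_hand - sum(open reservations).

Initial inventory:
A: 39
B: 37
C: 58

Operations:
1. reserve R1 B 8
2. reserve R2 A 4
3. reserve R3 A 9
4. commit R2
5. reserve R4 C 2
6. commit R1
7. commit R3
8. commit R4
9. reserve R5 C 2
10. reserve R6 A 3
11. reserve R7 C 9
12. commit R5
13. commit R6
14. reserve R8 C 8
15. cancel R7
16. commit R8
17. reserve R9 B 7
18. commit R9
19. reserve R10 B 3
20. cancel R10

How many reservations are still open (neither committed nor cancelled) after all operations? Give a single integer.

Step 1: reserve R1 B 8 -> on_hand[A=39 B=37 C=58] avail[A=39 B=29 C=58] open={R1}
Step 2: reserve R2 A 4 -> on_hand[A=39 B=37 C=58] avail[A=35 B=29 C=58] open={R1,R2}
Step 3: reserve R3 A 9 -> on_hand[A=39 B=37 C=58] avail[A=26 B=29 C=58] open={R1,R2,R3}
Step 4: commit R2 -> on_hand[A=35 B=37 C=58] avail[A=26 B=29 C=58] open={R1,R3}
Step 5: reserve R4 C 2 -> on_hand[A=35 B=37 C=58] avail[A=26 B=29 C=56] open={R1,R3,R4}
Step 6: commit R1 -> on_hand[A=35 B=29 C=58] avail[A=26 B=29 C=56] open={R3,R4}
Step 7: commit R3 -> on_hand[A=26 B=29 C=58] avail[A=26 B=29 C=56] open={R4}
Step 8: commit R4 -> on_hand[A=26 B=29 C=56] avail[A=26 B=29 C=56] open={}
Step 9: reserve R5 C 2 -> on_hand[A=26 B=29 C=56] avail[A=26 B=29 C=54] open={R5}
Step 10: reserve R6 A 3 -> on_hand[A=26 B=29 C=56] avail[A=23 B=29 C=54] open={R5,R6}
Step 11: reserve R7 C 9 -> on_hand[A=26 B=29 C=56] avail[A=23 B=29 C=45] open={R5,R6,R7}
Step 12: commit R5 -> on_hand[A=26 B=29 C=54] avail[A=23 B=29 C=45] open={R6,R7}
Step 13: commit R6 -> on_hand[A=23 B=29 C=54] avail[A=23 B=29 C=45] open={R7}
Step 14: reserve R8 C 8 -> on_hand[A=23 B=29 C=54] avail[A=23 B=29 C=37] open={R7,R8}
Step 15: cancel R7 -> on_hand[A=23 B=29 C=54] avail[A=23 B=29 C=46] open={R8}
Step 16: commit R8 -> on_hand[A=23 B=29 C=46] avail[A=23 B=29 C=46] open={}
Step 17: reserve R9 B 7 -> on_hand[A=23 B=29 C=46] avail[A=23 B=22 C=46] open={R9}
Step 18: commit R9 -> on_hand[A=23 B=22 C=46] avail[A=23 B=22 C=46] open={}
Step 19: reserve R10 B 3 -> on_hand[A=23 B=22 C=46] avail[A=23 B=19 C=46] open={R10}
Step 20: cancel R10 -> on_hand[A=23 B=22 C=46] avail[A=23 B=22 C=46] open={}
Open reservations: [] -> 0

Answer: 0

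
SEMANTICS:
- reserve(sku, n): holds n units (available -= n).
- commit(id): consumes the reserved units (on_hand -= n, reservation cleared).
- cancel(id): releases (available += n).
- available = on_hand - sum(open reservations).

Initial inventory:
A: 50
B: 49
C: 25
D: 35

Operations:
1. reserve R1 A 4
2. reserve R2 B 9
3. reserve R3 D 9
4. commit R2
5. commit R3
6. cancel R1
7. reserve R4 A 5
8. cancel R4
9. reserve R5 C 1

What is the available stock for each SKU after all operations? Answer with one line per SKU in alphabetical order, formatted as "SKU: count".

Step 1: reserve R1 A 4 -> on_hand[A=50 B=49 C=25 D=35] avail[A=46 B=49 C=25 D=35] open={R1}
Step 2: reserve R2 B 9 -> on_hand[A=50 B=49 C=25 D=35] avail[A=46 B=40 C=25 D=35] open={R1,R2}
Step 3: reserve R3 D 9 -> on_hand[A=50 B=49 C=25 D=35] avail[A=46 B=40 C=25 D=26] open={R1,R2,R3}
Step 4: commit R2 -> on_hand[A=50 B=40 C=25 D=35] avail[A=46 B=40 C=25 D=26] open={R1,R3}
Step 5: commit R3 -> on_hand[A=50 B=40 C=25 D=26] avail[A=46 B=40 C=25 D=26] open={R1}
Step 6: cancel R1 -> on_hand[A=50 B=40 C=25 D=26] avail[A=50 B=40 C=25 D=26] open={}
Step 7: reserve R4 A 5 -> on_hand[A=50 B=40 C=25 D=26] avail[A=45 B=40 C=25 D=26] open={R4}
Step 8: cancel R4 -> on_hand[A=50 B=40 C=25 D=26] avail[A=50 B=40 C=25 D=26] open={}
Step 9: reserve R5 C 1 -> on_hand[A=50 B=40 C=25 D=26] avail[A=50 B=40 C=24 D=26] open={R5}

Answer: A: 50
B: 40
C: 24
D: 26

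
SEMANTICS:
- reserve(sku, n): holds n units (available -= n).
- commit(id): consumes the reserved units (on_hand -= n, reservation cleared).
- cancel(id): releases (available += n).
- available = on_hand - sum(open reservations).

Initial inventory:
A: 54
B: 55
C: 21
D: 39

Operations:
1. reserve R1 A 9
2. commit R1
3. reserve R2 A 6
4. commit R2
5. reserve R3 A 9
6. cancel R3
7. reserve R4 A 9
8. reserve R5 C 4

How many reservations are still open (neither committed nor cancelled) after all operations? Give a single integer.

Step 1: reserve R1 A 9 -> on_hand[A=54 B=55 C=21 D=39] avail[A=45 B=55 C=21 D=39] open={R1}
Step 2: commit R1 -> on_hand[A=45 B=55 C=21 D=39] avail[A=45 B=55 C=21 D=39] open={}
Step 3: reserve R2 A 6 -> on_hand[A=45 B=55 C=21 D=39] avail[A=39 B=55 C=21 D=39] open={R2}
Step 4: commit R2 -> on_hand[A=39 B=55 C=21 D=39] avail[A=39 B=55 C=21 D=39] open={}
Step 5: reserve R3 A 9 -> on_hand[A=39 B=55 C=21 D=39] avail[A=30 B=55 C=21 D=39] open={R3}
Step 6: cancel R3 -> on_hand[A=39 B=55 C=21 D=39] avail[A=39 B=55 C=21 D=39] open={}
Step 7: reserve R4 A 9 -> on_hand[A=39 B=55 C=21 D=39] avail[A=30 B=55 C=21 D=39] open={R4}
Step 8: reserve R5 C 4 -> on_hand[A=39 B=55 C=21 D=39] avail[A=30 B=55 C=17 D=39] open={R4,R5}
Open reservations: ['R4', 'R5'] -> 2

Answer: 2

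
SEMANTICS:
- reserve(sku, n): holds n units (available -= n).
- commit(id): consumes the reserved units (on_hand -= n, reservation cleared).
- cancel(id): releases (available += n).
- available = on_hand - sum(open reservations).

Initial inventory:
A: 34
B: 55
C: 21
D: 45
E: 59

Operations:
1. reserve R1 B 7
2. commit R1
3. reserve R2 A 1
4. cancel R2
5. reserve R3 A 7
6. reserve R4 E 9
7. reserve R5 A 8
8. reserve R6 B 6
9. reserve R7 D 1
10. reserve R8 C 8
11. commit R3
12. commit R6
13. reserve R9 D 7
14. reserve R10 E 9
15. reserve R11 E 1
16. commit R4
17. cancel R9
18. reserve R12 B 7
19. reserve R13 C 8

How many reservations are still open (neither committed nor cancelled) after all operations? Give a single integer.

Step 1: reserve R1 B 7 -> on_hand[A=34 B=55 C=21 D=45 E=59] avail[A=34 B=48 C=21 D=45 E=59] open={R1}
Step 2: commit R1 -> on_hand[A=34 B=48 C=21 D=45 E=59] avail[A=34 B=48 C=21 D=45 E=59] open={}
Step 3: reserve R2 A 1 -> on_hand[A=34 B=48 C=21 D=45 E=59] avail[A=33 B=48 C=21 D=45 E=59] open={R2}
Step 4: cancel R2 -> on_hand[A=34 B=48 C=21 D=45 E=59] avail[A=34 B=48 C=21 D=45 E=59] open={}
Step 5: reserve R3 A 7 -> on_hand[A=34 B=48 C=21 D=45 E=59] avail[A=27 B=48 C=21 D=45 E=59] open={R3}
Step 6: reserve R4 E 9 -> on_hand[A=34 B=48 C=21 D=45 E=59] avail[A=27 B=48 C=21 D=45 E=50] open={R3,R4}
Step 7: reserve R5 A 8 -> on_hand[A=34 B=48 C=21 D=45 E=59] avail[A=19 B=48 C=21 D=45 E=50] open={R3,R4,R5}
Step 8: reserve R6 B 6 -> on_hand[A=34 B=48 C=21 D=45 E=59] avail[A=19 B=42 C=21 D=45 E=50] open={R3,R4,R5,R6}
Step 9: reserve R7 D 1 -> on_hand[A=34 B=48 C=21 D=45 E=59] avail[A=19 B=42 C=21 D=44 E=50] open={R3,R4,R5,R6,R7}
Step 10: reserve R8 C 8 -> on_hand[A=34 B=48 C=21 D=45 E=59] avail[A=19 B=42 C=13 D=44 E=50] open={R3,R4,R5,R6,R7,R8}
Step 11: commit R3 -> on_hand[A=27 B=48 C=21 D=45 E=59] avail[A=19 B=42 C=13 D=44 E=50] open={R4,R5,R6,R7,R8}
Step 12: commit R6 -> on_hand[A=27 B=42 C=21 D=45 E=59] avail[A=19 B=42 C=13 D=44 E=50] open={R4,R5,R7,R8}
Step 13: reserve R9 D 7 -> on_hand[A=27 B=42 C=21 D=45 E=59] avail[A=19 B=42 C=13 D=37 E=50] open={R4,R5,R7,R8,R9}
Step 14: reserve R10 E 9 -> on_hand[A=27 B=42 C=21 D=45 E=59] avail[A=19 B=42 C=13 D=37 E=41] open={R10,R4,R5,R7,R8,R9}
Step 15: reserve R11 E 1 -> on_hand[A=27 B=42 C=21 D=45 E=59] avail[A=19 B=42 C=13 D=37 E=40] open={R10,R11,R4,R5,R7,R8,R9}
Step 16: commit R4 -> on_hand[A=27 B=42 C=21 D=45 E=50] avail[A=19 B=42 C=13 D=37 E=40] open={R10,R11,R5,R7,R8,R9}
Step 17: cancel R9 -> on_hand[A=27 B=42 C=21 D=45 E=50] avail[A=19 B=42 C=13 D=44 E=40] open={R10,R11,R5,R7,R8}
Step 18: reserve R12 B 7 -> on_hand[A=27 B=42 C=21 D=45 E=50] avail[A=19 B=35 C=13 D=44 E=40] open={R10,R11,R12,R5,R7,R8}
Step 19: reserve R13 C 8 -> on_hand[A=27 B=42 C=21 D=45 E=50] avail[A=19 B=35 C=5 D=44 E=40] open={R10,R11,R12,R13,R5,R7,R8}
Open reservations: ['R10', 'R11', 'R12', 'R13', 'R5', 'R7', 'R8'] -> 7

Answer: 7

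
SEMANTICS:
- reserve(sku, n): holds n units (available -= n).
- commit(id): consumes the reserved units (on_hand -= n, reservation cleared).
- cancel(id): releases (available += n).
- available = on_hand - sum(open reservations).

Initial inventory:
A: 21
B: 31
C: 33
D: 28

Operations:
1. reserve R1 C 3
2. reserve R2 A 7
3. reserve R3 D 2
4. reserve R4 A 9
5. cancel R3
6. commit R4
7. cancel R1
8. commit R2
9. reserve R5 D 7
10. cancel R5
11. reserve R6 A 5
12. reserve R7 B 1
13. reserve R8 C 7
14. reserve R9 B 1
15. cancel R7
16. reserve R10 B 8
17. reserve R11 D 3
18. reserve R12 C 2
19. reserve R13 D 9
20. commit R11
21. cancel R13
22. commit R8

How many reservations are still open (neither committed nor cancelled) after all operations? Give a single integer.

Answer: 4

Derivation:
Step 1: reserve R1 C 3 -> on_hand[A=21 B=31 C=33 D=28] avail[A=21 B=31 C=30 D=28] open={R1}
Step 2: reserve R2 A 7 -> on_hand[A=21 B=31 C=33 D=28] avail[A=14 B=31 C=30 D=28] open={R1,R2}
Step 3: reserve R3 D 2 -> on_hand[A=21 B=31 C=33 D=28] avail[A=14 B=31 C=30 D=26] open={R1,R2,R3}
Step 4: reserve R4 A 9 -> on_hand[A=21 B=31 C=33 D=28] avail[A=5 B=31 C=30 D=26] open={R1,R2,R3,R4}
Step 5: cancel R3 -> on_hand[A=21 B=31 C=33 D=28] avail[A=5 B=31 C=30 D=28] open={R1,R2,R4}
Step 6: commit R4 -> on_hand[A=12 B=31 C=33 D=28] avail[A=5 B=31 C=30 D=28] open={R1,R2}
Step 7: cancel R1 -> on_hand[A=12 B=31 C=33 D=28] avail[A=5 B=31 C=33 D=28] open={R2}
Step 8: commit R2 -> on_hand[A=5 B=31 C=33 D=28] avail[A=5 B=31 C=33 D=28] open={}
Step 9: reserve R5 D 7 -> on_hand[A=5 B=31 C=33 D=28] avail[A=5 B=31 C=33 D=21] open={R5}
Step 10: cancel R5 -> on_hand[A=5 B=31 C=33 D=28] avail[A=5 B=31 C=33 D=28] open={}
Step 11: reserve R6 A 5 -> on_hand[A=5 B=31 C=33 D=28] avail[A=0 B=31 C=33 D=28] open={R6}
Step 12: reserve R7 B 1 -> on_hand[A=5 B=31 C=33 D=28] avail[A=0 B=30 C=33 D=28] open={R6,R7}
Step 13: reserve R8 C 7 -> on_hand[A=5 B=31 C=33 D=28] avail[A=0 B=30 C=26 D=28] open={R6,R7,R8}
Step 14: reserve R9 B 1 -> on_hand[A=5 B=31 C=33 D=28] avail[A=0 B=29 C=26 D=28] open={R6,R7,R8,R9}
Step 15: cancel R7 -> on_hand[A=5 B=31 C=33 D=28] avail[A=0 B=30 C=26 D=28] open={R6,R8,R9}
Step 16: reserve R10 B 8 -> on_hand[A=5 B=31 C=33 D=28] avail[A=0 B=22 C=26 D=28] open={R10,R6,R8,R9}
Step 17: reserve R11 D 3 -> on_hand[A=5 B=31 C=33 D=28] avail[A=0 B=22 C=26 D=25] open={R10,R11,R6,R8,R9}
Step 18: reserve R12 C 2 -> on_hand[A=5 B=31 C=33 D=28] avail[A=0 B=22 C=24 D=25] open={R10,R11,R12,R6,R8,R9}
Step 19: reserve R13 D 9 -> on_hand[A=5 B=31 C=33 D=28] avail[A=0 B=22 C=24 D=16] open={R10,R11,R12,R13,R6,R8,R9}
Step 20: commit R11 -> on_hand[A=5 B=31 C=33 D=25] avail[A=0 B=22 C=24 D=16] open={R10,R12,R13,R6,R8,R9}
Step 21: cancel R13 -> on_hand[A=5 B=31 C=33 D=25] avail[A=0 B=22 C=24 D=25] open={R10,R12,R6,R8,R9}
Step 22: commit R8 -> on_hand[A=5 B=31 C=26 D=25] avail[A=0 B=22 C=24 D=25] open={R10,R12,R6,R9}
Open reservations: ['R10', 'R12', 'R6', 'R9'] -> 4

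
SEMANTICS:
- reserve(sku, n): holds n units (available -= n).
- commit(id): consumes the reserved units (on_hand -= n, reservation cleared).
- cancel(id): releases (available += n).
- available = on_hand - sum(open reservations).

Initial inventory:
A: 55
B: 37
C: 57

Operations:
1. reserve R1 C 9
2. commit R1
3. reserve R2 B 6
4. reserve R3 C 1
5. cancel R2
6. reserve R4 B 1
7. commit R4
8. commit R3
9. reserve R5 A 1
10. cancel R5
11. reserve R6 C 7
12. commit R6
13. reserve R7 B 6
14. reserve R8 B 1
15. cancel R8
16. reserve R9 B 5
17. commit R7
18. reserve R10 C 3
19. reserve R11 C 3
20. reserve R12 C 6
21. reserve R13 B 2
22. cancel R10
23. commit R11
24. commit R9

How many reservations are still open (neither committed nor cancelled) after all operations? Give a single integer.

Answer: 2

Derivation:
Step 1: reserve R1 C 9 -> on_hand[A=55 B=37 C=57] avail[A=55 B=37 C=48] open={R1}
Step 2: commit R1 -> on_hand[A=55 B=37 C=48] avail[A=55 B=37 C=48] open={}
Step 3: reserve R2 B 6 -> on_hand[A=55 B=37 C=48] avail[A=55 B=31 C=48] open={R2}
Step 4: reserve R3 C 1 -> on_hand[A=55 B=37 C=48] avail[A=55 B=31 C=47] open={R2,R3}
Step 5: cancel R2 -> on_hand[A=55 B=37 C=48] avail[A=55 B=37 C=47] open={R3}
Step 6: reserve R4 B 1 -> on_hand[A=55 B=37 C=48] avail[A=55 B=36 C=47] open={R3,R4}
Step 7: commit R4 -> on_hand[A=55 B=36 C=48] avail[A=55 B=36 C=47] open={R3}
Step 8: commit R3 -> on_hand[A=55 B=36 C=47] avail[A=55 B=36 C=47] open={}
Step 9: reserve R5 A 1 -> on_hand[A=55 B=36 C=47] avail[A=54 B=36 C=47] open={R5}
Step 10: cancel R5 -> on_hand[A=55 B=36 C=47] avail[A=55 B=36 C=47] open={}
Step 11: reserve R6 C 7 -> on_hand[A=55 B=36 C=47] avail[A=55 B=36 C=40] open={R6}
Step 12: commit R6 -> on_hand[A=55 B=36 C=40] avail[A=55 B=36 C=40] open={}
Step 13: reserve R7 B 6 -> on_hand[A=55 B=36 C=40] avail[A=55 B=30 C=40] open={R7}
Step 14: reserve R8 B 1 -> on_hand[A=55 B=36 C=40] avail[A=55 B=29 C=40] open={R7,R8}
Step 15: cancel R8 -> on_hand[A=55 B=36 C=40] avail[A=55 B=30 C=40] open={R7}
Step 16: reserve R9 B 5 -> on_hand[A=55 B=36 C=40] avail[A=55 B=25 C=40] open={R7,R9}
Step 17: commit R7 -> on_hand[A=55 B=30 C=40] avail[A=55 B=25 C=40] open={R9}
Step 18: reserve R10 C 3 -> on_hand[A=55 B=30 C=40] avail[A=55 B=25 C=37] open={R10,R9}
Step 19: reserve R11 C 3 -> on_hand[A=55 B=30 C=40] avail[A=55 B=25 C=34] open={R10,R11,R9}
Step 20: reserve R12 C 6 -> on_hand[A=55 B=30 C=40] avail[A=55 B=25 C=28] open={R10,R11,R12,R9}
Step 21: reserve R13 B 2 -> on_hand[A=55 B=30 C=40] avail[A=55 B=23 C=28] open={R10,R11,R12,R13,R9}
Step 22: cancel R10 -> on_hand[A=55 B=30 C=40] avail[A=55 B=23 C=31] open={R11,R12,R13,R9}
Step 23: commit R11 -> on_hand[A=55 B=30 C=37] avail[A=55 B=23 C=31] open={R12,R13,R9}
Step 24: commit R9 -> on_hand[A=55 B=25 C=37] avail[A=55 B=23 C=31] open={R12,R13}
Open reservations: ['R12', 'R13'] -> 2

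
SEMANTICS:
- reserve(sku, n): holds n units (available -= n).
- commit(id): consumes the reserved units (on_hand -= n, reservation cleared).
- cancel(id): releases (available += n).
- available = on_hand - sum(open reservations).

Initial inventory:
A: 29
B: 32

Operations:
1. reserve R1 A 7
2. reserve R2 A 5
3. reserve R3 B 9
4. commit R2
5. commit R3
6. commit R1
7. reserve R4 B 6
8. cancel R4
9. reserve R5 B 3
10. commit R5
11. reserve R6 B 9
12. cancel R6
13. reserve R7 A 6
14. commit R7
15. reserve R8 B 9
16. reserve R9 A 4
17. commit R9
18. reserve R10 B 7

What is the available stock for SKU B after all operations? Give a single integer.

Answer: 4

Derivation:
Step 1: reserve R1 A 7 -> on_hand[A=29 B=32] avail[A=22 B=32] open={R1}
Step 2: reserve R2 A 5 -> on_hand[A=29 B=32] avail[A=17 B=32] open={R1,R2}
Step 3: reserve R3 B 9 -> on_hand[A=29 B=32] avail[A=17 B=23] open={R1,R2,R3}
Step 4: commit R2 -> on_hand[A=24 B=32] avail[A=17 B=23] open={R1,R3}
Step 5: commit R3 -> on_hand[A=24 B=23] avail[A=17 B=23] open={R1}
Step 6: commit R1 -> on_hand[A=17 B=23] avail[A=17 B=23] open={}
Step 7: reserve R4 B 6 -> on_hand[A=17 B=23] avail[A=17 B=17] open={R4}
Step 8: cancel R4 -> on_hand[A=17 B=23] avail[A=17 B=23] open={}
Step 9: reserve R5 B 3 -> on_hand[A=17 B=23] avail[A=17 B=20] open={R5}
Step 10: commit R5 -> on_hand[A=17 B=20] avail[A=17 B=20] open={}
Step 11: reserve R6 B 9 -> on_hand[A=17 B=20] avail[A=17 B=11] open={R6}
Step 12: cancel R6 -> on_hand[A=17 B=20] avail[A=17 B=20] open={}
Step 13: reserve R7 A 6 -> on_hand[A=17 B=20] avail[A=11 B=20] open={R7}
Step 14: commit R7 -> on_hand[A=11 B=20] avail[A=11 B=20] open={}
Step 15: reserve R8 B 9 -> on_hand[A=11 B=20] avail[A=11 B=11] open={R8}
Step 16: reserve R9 A 4 -> on_hand[A=11 B=20] avail[A=7 B=11] open={R8,R9}
Step 17: commit R9 -> on_hand[A=7 B=20] avail[A=7 B=11] open={R8}
Step 18: reserve R10 B 7 -> on_hand[A=7 B=20] avail[A=7 B=4] open={R10,R8}
Final available[B] = 4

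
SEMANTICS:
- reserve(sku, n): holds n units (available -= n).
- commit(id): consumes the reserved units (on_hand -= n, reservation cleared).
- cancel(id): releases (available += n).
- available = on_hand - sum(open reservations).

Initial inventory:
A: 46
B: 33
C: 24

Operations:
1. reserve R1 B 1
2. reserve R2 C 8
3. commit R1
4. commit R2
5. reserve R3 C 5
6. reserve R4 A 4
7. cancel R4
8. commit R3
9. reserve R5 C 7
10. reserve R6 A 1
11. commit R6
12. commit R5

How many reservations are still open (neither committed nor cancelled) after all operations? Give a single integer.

Step 1: reserve R1 B 1 -> on_hand[A=46 B=33 C=24] avail[A=46 B=32 C=24] open={R1}
Step 2: reserve R2 C 8 -> on_hand[A=46 B=33 C=24] avail[A=46 B=32 C=16] open={R1,R2}
Step 3: commit R1 -> on_hand[A=46 B=32 C=24] avail[A=46 B=32 C=16] open={R2}
Step 4: commit R2 -> on_hand[A=46 B=32 C=16] avail[A=46 B=32 C=16] open={}
Step 5: reserve R3 C 5 -> on_hand[A=46 B=32 C=16] avail[A=46 B=32 C=11] open={R3}
Step 6: reserve R4 A 4 -> on_hand[A=46 B=32 C=16] avail[A=42 B=32 C=11] open={R3,R4}
Step 7: cancel R4 -> on_hand[A=46 B=32 C=16] avail[A=46 B=32 C=11] open={R3}
Step 8: commit R3 -> on_hand[A=46 B=32 C=11] avail[A=46 B=32 C=11] open={}
Step 9: reserve R5 C 7 -> on_hand[A=46 B=32 C=11] avail[A=46 B=32 C=4] open={R5}
Step 10: reserve R6 A 1 -> on_hand[A=46 B=32 C=11] avail[A=45 B=32 C=4] open={R5,R6}
Step 11: commit R6 -> on_hand[A=45 B=32 C=11] avail[A=45 B=32 C=4] open={R5}
Step 12: commit R5 -> on_hand[A=45 B=32 C=4] avail[A=45 B=32 C=4] open={}
Open reservations: [] -> 0

Answer: 0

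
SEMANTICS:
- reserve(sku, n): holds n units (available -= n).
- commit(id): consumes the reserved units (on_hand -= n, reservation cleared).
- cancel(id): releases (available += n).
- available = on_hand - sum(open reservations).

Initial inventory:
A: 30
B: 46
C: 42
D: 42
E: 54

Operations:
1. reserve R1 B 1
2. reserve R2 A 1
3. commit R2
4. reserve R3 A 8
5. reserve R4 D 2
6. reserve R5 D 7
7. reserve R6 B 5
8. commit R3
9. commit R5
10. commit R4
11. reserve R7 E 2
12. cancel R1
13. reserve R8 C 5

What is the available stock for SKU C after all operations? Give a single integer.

Answer: 37

Derivation:
Step 1: reserve R1 B 1 -> on_hand[A=30 B=46 C=42 D=42 E=54] avail[A=30 B=45 C=42 D=42 E=54] open={R1}
Step 2: reserve R2 A 1 -> on_hand[A=30 B=46 C=42 D=42 E=54] avail[A=29 B=45 C=42 D=42 E=54] open={R1,R2}
Step 3: commit R2 -> on_hand[A=29 B=46 C=42 D=42 E=54] avail[A=29 B=45 C=42 D=42 E=54] open={R1}
Step 4: reserve R3 A 8 -> on_hand[A=29 B=46 C=42 D=42 E=54] avail[A=21 B=45 C=42 D=42 E=54] open={R1,R3}
Step 5: reserve R4 D 2 -> on_hand[A=29 B=46 C=42 D=42 E=54] avail[A=21 B=45 C=42 D=40 E=54] open={R1,R3,R4}
Step 6: reserve R5 D 7 -> on_hand[A=29 B=46 C=42 D=42 E=54] avail[A=21 B=45 C=42 D=33 E=54] open={R1,R3,R4,R5}
Step 7: reserve R6 B 5 -> on_hand[A=29 B=46 C=42 D=42 E=54] avail[A=21 B=40 C=42 D=33 E=54] open={R1,R3,R4,R5,R6}
Step 8: commit R3 -> on_hand[A=21 B=46 C=42 D=42 E=54] avail[A=21 B=40 C=42 D=33 E=54] open={R1,R4,R5,R6}
Step 9: commit R5 -> on_hand[A=21 B=46 C=42 D=35 E=54] avail[A=21 B=40 C=42 D=33 E=54] open={R1,R4,R6}
Step 10: commit R4 -> on_hand[A=21 B=46 C=42 D=33 E=54] avail[A=21 B=40 C=42 D=33 E=54] open={R1,R6}
Step 11: reserve R7 E 2 -> on_hand[A=21 B=46 C=42 D=33 E=54] avail[A=21 B=40 C=42 D=33 E=52] open={R1,R6,R7}
Step 12: cancel R1 -> on_hand[A=21 B=46 C=42 D=33 E=54] avail[A=21 B=41 C=42 D=33 E=52] open={R6,R7}
Step 13: reserve R8 C 5 -> on_hand[A=21 B=46 C=42 D=33 E=54] avail[A=21 B=41 C=37 D=33 E=52] open={R6,R7,R8}
Final available[C] = 37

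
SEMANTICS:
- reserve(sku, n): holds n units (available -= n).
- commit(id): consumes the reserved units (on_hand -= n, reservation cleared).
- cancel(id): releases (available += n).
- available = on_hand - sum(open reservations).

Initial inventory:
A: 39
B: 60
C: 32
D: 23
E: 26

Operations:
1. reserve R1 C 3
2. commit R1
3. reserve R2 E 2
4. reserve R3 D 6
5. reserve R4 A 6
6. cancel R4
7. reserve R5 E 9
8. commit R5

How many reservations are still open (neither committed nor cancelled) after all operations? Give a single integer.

Answer: 2

Derivation:
Step 1: reserve R1 C 3 -> on_hand[A=39 B=60 C=32 D=23 E=26] avail[A=39 B=60 C=29 D=23 E=26] open={R1}
Step 2: commit R1 -> on_hand[A=39 B=60 C=29 D=23 E=26] avail[A=39 B=60 C=29 D=23 E=26] open={}
Step 3: reserve R2 E 2 -> on_hand[A=39 B=60 C=29 D=23 E=26] avail[A=39 B=60 C=29 D=23 E=24] open={R2}
Step 4: reserve R3 D 6 -> on_hand[A=39 B=60 C=29 D=23 E=26] avail[A=39 B=60 C=29 D=17 E=24] open={R2,R3}
Step 5: reserve R4 A 6 -> on_hand[A=39 B=60 C=29 D=23 E=26] avail[A=33 B=60 C=29 D=17 E=24] open={R2,R3,R4}
Step 6: cancel R4 -> on_hand[A=39 B=60 C=29 D=23 E=26] avail[A=39 B=60 C=29 D=17 E=24] open={R2,R3}
Step 7: reserve R5 E 9 -> on_hand[A=39 B=60 C=29 D=23 E=26] avail[A=39 B=60 C=29 D=17 E=15] open={R2,R3,R5}
Step 8: commit R5 -> on_hand[A=39 B=60 C=29 D=23 E=17] avail[A=39 B=60 C=29 D=17 E=15] open={R2,R3}
Open reservations: ['R2', 'R3'] -> 2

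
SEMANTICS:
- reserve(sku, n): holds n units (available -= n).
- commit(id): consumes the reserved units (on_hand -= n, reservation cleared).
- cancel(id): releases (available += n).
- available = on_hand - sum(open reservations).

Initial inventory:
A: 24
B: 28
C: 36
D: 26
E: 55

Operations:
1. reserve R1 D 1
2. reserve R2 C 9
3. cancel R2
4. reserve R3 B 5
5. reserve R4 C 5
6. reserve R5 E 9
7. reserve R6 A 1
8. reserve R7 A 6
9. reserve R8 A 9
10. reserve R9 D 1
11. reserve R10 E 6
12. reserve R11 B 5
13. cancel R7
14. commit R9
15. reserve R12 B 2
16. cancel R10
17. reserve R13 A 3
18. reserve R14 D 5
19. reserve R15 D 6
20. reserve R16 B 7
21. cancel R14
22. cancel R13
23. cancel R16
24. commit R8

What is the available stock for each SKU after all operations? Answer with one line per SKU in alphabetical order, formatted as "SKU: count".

Answer: A: 14
B: 16
C: 31
D: 18
E: 46

Derivation:
Step 1: reserve R1 D 1 -> on_hand[A=24 B=28 C=36 D=26 E=55] avail[A=24 B=28 C=36 D=25 E=55] open={R1}
Step 2: reserve R2 C 9 -> on_hand[A=24 B=28 C=36 D=26 E=55] avail[A=24 B=28 C=27 D=25 E=55] open={R1,R2}
Step 3: cancel R2 -> on_hand[A=24 B=28 C=36 D=26 E=55] avail[A=24 B=28 C=36 D=25 E=55] open={R1}
Step 4: reserve R3 B 5 -> on_hand[A=24 B=28 C=36 D=26 E=55] avail[A=24 B=23 C=36 D=25 E=55] open={R1,R3}
Step 5: reserve R4 C 5 -> on_hand[A=24 B=28 C=36 D=26 E=55] avail[A=24 B=23 C=31 D=25 E=55] open={R1,R3,R4}
Step 6: reserve R5 E 9 -> on_hand[A=24 B=28 C=36 D=26 E=55] avail[A=24 B=23 C=31 D=25 E=46] open={R1,R3,R4,R5}
Step 7: reserve R6 A 1 -> on_hand[A=24 B=28 C=36 D=26 E=55] avail[A=23 B=23 C=31 D=25 E=46] open={R1,R3,R4,R5,R6}
Step 8: reserve R7 A 6 -> on_hand[A=24 B=28 C=36 D=26 E=55] avail[A=17 B=23 C=31 D=25 E=46] open={R1,R3,R4,R5,R6,R7}
Step 9: reserve R8 A 9 -> on_hand[A=24 B=28 C=36 D=26 E=55] avail[A=8 B=23 C=31 D=25 E=46] open={R1,R3,R4,R5,R6,R7,R8}
Step 10: reserve R9 D 1 -> on_hand[A=24 B=28 C=36 D=26 E=55] avail[A=8 B=23 C=31 D=24 E=46] open={R1,R3,R4,R5,R6,R7,R8,R9}
Step 11: reserve R10 E 6 -> on_hand[A=24 B=28 C=36 D=26 E=55] avail[A=8 B=23 C=31 D=24 E=40] open={R1,R10,R3,R4,R5,R6,R7,R8,R9}
Step 12: reserve R11 B 5 -> on_hand[A=24 B=28 C=36 D=26 E=55] avail[A=8 B=18 C=31 D=24 E=40] open={R1,R10,R11,R3,R4,R5,R6,R7,R8,R9}
Step 13: cancel R7 -> on_hand[A=24 B=28 C=36 D=26 E=55] avail[A=14 B=18 C=31 D=24 E=40] open={R1,R10,R11,R3,R4,R5,R6,R8,R9}
Step 14: commit R9 -> on_hand[A=24 B=28 C=36 D=25 E=55] avail[A=14 B=18 C=31 D=24 E=40] open={R1,R10,R11,R3,R4,R5,R6,R8}
Step 15: reserve R12 B 2 -> on_hand[A=24 B=28 C=36 D=25 E=55] avail[A=14 B=16 C=31 D=24 E=40] open={R1,R10,R11,R12,R3,R4,R5,R6,R8}
Step 16: cancel R10 -> on_hand[A=24 B=28 C=36 D=25 E=55] avail[A=14 B=16 C=31 D=24 E=46] open={R1,R11,R12,R3,R4,R5,R6,R8}
Step 17: reserve R13 A 3 -> on_hand[A=24 B=28 C=36 D=25 E=55] avail[A=11 B=16 C=31 D=24 E=46] open={R1,R11,R12,R13,R3,R4,R5,R6,R8}
Step 18: reserve R14 D 5 -> on_hand[A=24 B=28 C=36 D=25 E=55] avail[A=11 B=16 C=31 D=19 E=46] open={R1,R11,R12,R13,R14,R3,R4,R5,R6,R8}
Step 19: reserve R15 D 6 -> on_hand[A=24 B=28 C=36 D=25 E=55] avail[A=11 B=16 C=31 D=13 E=46] open={R1,R11,R12,R13,R14,R15,R3,R4,R5,R6,R8}
Step 20: reserve R16 B 7 -> on_hand[A=24 B=28 C=36 D=25 E=55] avail[A=11 B=9 C=31 D=13 E=46] open={R1,R11,R12,R13,R14,R15,R16,R3,R4,R5,R6,R8}
Step 21: cancel R14 -> on_hand[A=24 B=28 C=36 D=25 E=55] avail[A=11 B=9 C=31 D=18 E=46] open={R1,R11,R12,R13,R15,R16,R3,R4,R5,R6,R8}
Step 22: cancel R13 -> on_hand[A=24 B=28 C=36 D=25 E=55] avail[A=14 B=9 C=31 D=18 E=46] open={R1,R11,R12,R15,R16,R3,R4,R5,R6,R8}
Step 23: cancel R16 -> on_hand[A=24 B=28 C=36 D=25 E=55] avail[A=14 B=16 C=31 D=18 E=46] open={R1,R11,R12,R15,R3,R4,R5,R6,R8}
Step 24: commit R8 -> on_hand[A=15 B=28 C=36 D=25 E=55] avail[A=14 B=16 C=31 D=18 E=46] open={R1,R11,R12,R15,R3,R4,R5,R6}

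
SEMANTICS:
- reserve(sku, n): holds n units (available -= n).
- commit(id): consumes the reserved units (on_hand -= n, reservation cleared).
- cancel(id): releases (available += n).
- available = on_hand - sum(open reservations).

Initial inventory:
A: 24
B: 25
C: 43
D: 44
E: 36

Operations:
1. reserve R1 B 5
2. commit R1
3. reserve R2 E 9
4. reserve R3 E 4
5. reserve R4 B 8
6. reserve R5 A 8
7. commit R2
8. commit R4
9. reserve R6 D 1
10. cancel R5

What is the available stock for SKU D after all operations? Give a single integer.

Answer: 43

Derivation:
Step 1: reserve R1 B 5 -> on_hand[A=24 B=25 C=43 D=44 E=36] avail[A=24 B=20 C=43 D=44 E=36] open={R1}
Step 2: commit R1 -> on_hand[A=24 B=20 C=43 D=44 E=36] avail[A=24 B=20 C=43 D=44 E=36] open={}
Step 3: reserve R2 E 9 -> on_hand[A=24 B=20 C=43 D=44 E=36] avail[A=24 B=20 C=43 D=44 E=27] open={R2}
Step 4: reserve R3 E 4 -> on_hand[A=24 B=20 C=43 D=44 E=36] avail[A=24 B=20 C=43 D=44 E=23] open={R2,R3}
Step 5: reserve R4 B 8 -> on_hand[A=24 B=20 C=43 D=44 E=36] avail[A=24 B=12 C=43 D=44 E=23] open={R2,R3,R4}
Step 6: reserve R5 A 8 -> on_hand[A=24 B=20 C=43 D=44 E=36] avail[A=16 B=12 C=43 D=44 E=23] open={R2,R3,R4,R5}
Step 7: commit R2 -> on_hand[A=24 B=20 C=43 D=44 E=27] avail[A=16 B=12 C=43 D=44 E=23] open={R3,R4,R5}
Step 8: commit R4 -> on_hand[A=24 B=12 C=43 D=44 E=27] avail[A=16 B=12 C=43 D=44 E=23] open={R3,R5}
Step 9: reserve R6 D 1 -> on_hand[A=24 B=12 C=43 D=44 E=27] avail[A=16 B=12 C=43 D=43 E=23] open={R3,R5,R6}
Step 10: cancel R5 -> on_hand[A=24 B=12 C=43 D=44 E=27] avail[A=24 B=12 C=43 D=43 E=23] open={R3,R6}
Final available[D] = 43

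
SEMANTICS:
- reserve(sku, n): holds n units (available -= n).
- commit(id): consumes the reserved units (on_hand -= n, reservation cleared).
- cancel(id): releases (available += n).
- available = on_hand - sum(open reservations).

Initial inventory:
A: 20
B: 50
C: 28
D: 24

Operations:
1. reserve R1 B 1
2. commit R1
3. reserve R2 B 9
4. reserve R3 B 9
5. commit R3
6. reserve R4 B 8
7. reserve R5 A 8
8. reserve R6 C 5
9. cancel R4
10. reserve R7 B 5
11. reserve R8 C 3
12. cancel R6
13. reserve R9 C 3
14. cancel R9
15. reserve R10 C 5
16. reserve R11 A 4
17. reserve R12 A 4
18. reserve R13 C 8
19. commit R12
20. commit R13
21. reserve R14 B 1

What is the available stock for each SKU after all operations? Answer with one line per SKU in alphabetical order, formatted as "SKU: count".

Answer: A: 4
B: 25
C: 12
D: 24

Derivation:
Step 1: reserve R1 B 1 -> on_hand[A=20 B=50 C=28 D=24] avail[A=20 B=49 C=28 D=24] open={R1}
Step 2: commit R1 -> on_hand[A=20 B=49 C=28 D=24] avail[A=20 B=49 C=28 D=24] open={}
Step 3: reserve R2 B 9 -> on_hand[A=20 B=49 C=28 D=24] avail[A=20 B=40 C=28 D=24] open={R2}
Step 4: reserve R3 B 9 -> on_hand[A=20 B=49 C=28 D=24] avail[A=20 B=31 C=28 D=24] open={R2,R3}
Step 5: commit R3 -> on_hand[A=20 B=40 C=28 D=24] avail[A=20 B=31 C=28 D=24] open={R2}
Step 6: reserve R4 B 8 -> on_hand[A=20 B=40 C=28 D=24] avail[A=20 B=23 C=28 D=24] open={R2,R4}
Step 7: reserve R5 A 8 -> on_hand[A=20 B=40 C=28 D=24] avail[A=12 B=23 C=28 D=24] open={R2,R4,R5}
Step 8: reserve R6 C 5 -> on_hand[A=20 B=40 C=28 D=24] avail[A=12 B=23 C=23 D=24] open={R2,R4,R5,R6}
Step 9: cancel R4 -> on_hand[A=20 B=40 C=28 D=24] avail[A=12 B=31 C=23 D=24] open={R2,R5,R6}
Step 10: reserve R7 B 5 -> on_hand[A=20 B=40 C=28 D=24] avail[A=12 B=26 C=23 D=24] open={R2,R5,R6,R7}
Step 11: reserve R8 C 3 -> on_hand[A=20 B=40 C=28 D=24] avail[A=12 B=26 C=20 D=24] open={R2,R5,R6,R7,R8}
Step 12: cancel R6 -> on_hand[A=20 B=40 C=28 D=24] avail[A=12 B=26 C=25 D=24] open={R2,R5,R7,R8}
Step 13: reserve R9 C 3 -> on_hand[A=20 B=40 C=28 D=24] avail[A=12 B=26 C=22 D=24] open={R2,R5,R7,R8,R9}
Step 14: cancel R9 -> on_hand[A=20 B=40 C=28 D=24] avail[A=12 B=26 C=25 D=24] open={R2,R5,R7,R8}
Step 15: reserve R10 C 5 -> on_hand[A=20 B=40 C=28 D=24] avail[A=12 B=26 C=20 D=24] open={R10,R2,R5,R7,R8}
Step 16: reserve R11 A 4 -> on_hand[A=20 B=40 C=28 D=24] avail[A=8 B=26 C=20 D=24] open={R10,R11,R2,R5,R7,R8}
Step 17: reserve R12 A 4 -> on_hand[A=20 B=40 C=28 D=24] avail[A=4 B=26 C=20 D=24] open={R10,R11,R12,R2,R5,R7,R8}
Step 18: reserve R13 C 8 -> on_hand[A=20 B=40 C=28 D=24] avail[A=4 B=26 C=12 D=24] open={R10,R11,R12,R13,R2,R5,R7,R8}
Step 19: commit R12 -> on_hand[A=16 B=40 C=28 D=24] avail[A=4 B=26 C=12 D=24] open={R10,R11,R13,R2,R5,R7,R8}
Step 20: commit R13 -> on_hand[A=16 B=40 C=20 D=24] avail[A=4 B=26 C=12 D=24] open={R10,R11,R2,R5,R7,R8}
Step 21: reserve R14 B 1 -> on_hand[A=16 B=40 C=20 D=24] avail[A=4 B=25 C=12 D=24] open={R10,R11,R14,R2,R5,R7,R8}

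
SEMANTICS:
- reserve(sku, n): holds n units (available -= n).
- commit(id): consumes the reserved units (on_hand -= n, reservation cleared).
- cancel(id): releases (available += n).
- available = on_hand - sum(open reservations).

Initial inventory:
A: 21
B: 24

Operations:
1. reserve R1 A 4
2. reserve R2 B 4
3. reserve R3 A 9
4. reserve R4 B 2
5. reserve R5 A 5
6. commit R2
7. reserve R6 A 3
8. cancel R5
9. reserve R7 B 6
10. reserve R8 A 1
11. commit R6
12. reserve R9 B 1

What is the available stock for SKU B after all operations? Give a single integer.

Answer: 11

Derivation:
Step 1: reserve R1 A 4 -> on_hand[A=21 B=24] avail[A=17 B=24] open={R1}
Step 2: reserve R2 B 4 -> on_hand[A=21 B=24] avail[A=17 B=20] open={R1,R2}
Step 3: reserve R3 A 9 -> on_hand[A=21 B=24] avail[A=8 B=20] open={R1,R2,R3}
Step 4: reserve R4 B 2 -> on_hand[A=21 B=24] avail[A=8 B=18] open={R1,R2,R3,R4}
Step 5: reserve R5 A 5 -> on_hand[A=21 B=24] avail[A=3 B=18] open={R1,R2,R3,R4,R5}
Step 6: commit R2 -> on_hand[A=21 B=20] avail[A=3 B=18] open={R1,R3,R4,R5}
Step 7: reserve R6 A 3 -> on_hand[A=21 B=20] avail[A=0 B=18] open={R1,R3,R4,R5,R6}
Step 8: cancel R5 -> on_hand[A=21 B=20] avail[A=5 B=18] open={R1,R3,R4,R6}
Step 9: reserve R7 B 6 -> on_hand[A=21 B=20] avail[A=5 B=12] open={R1,R3,R4,R6,R7}
Step 10: reserve R8 A 1 -> on_hand[A=21 B=20] avail[A=4 B=12] open={R1,R3,R4,R6,R7,R8}
Step 11: commit R6 -> on_hand[A=18 B=20] avail[A=4 B=12] open={R1,R3,R4,R7,R8}
Step 12: reserve R9 B 1 -> on_hand[A=18 B=20] avail[A=4 B=11] open={R1,R3,R4,R7,R8,R9}
Final available[B] = 11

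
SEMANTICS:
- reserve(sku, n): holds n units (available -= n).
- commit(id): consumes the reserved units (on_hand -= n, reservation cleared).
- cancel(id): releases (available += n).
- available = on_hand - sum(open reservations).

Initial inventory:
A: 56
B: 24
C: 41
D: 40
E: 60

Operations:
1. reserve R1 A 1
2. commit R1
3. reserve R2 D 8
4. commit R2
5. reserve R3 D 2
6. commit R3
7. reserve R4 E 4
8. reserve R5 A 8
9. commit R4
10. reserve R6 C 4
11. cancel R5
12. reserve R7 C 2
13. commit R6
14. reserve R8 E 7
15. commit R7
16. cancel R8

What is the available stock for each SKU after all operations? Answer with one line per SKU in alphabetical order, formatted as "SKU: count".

Answer: A: 55
B: 24
C: 35
D: 30
E: 56

Derivation:
Step 1: reserve R1 A 1 -> on_hand[A=56 B=24 C=41 D=40 E=60] avail[A=55 B=24 C=41 D=40 E=60] open={R1}
Step 2: commit R1 -> on_hand[A=55 B=24 C=41 D=40 E=60] avail[A=55 B=24 C=41 D=40 E=60] open={}
Step 3: reserve R2 D 8 -> on_hand[A=55 B=24 C=41 D=40 E=60] avail[A=55 B=24 C=41 D=32 E=60] open={R2}
Step 4: commit R2 -> on_hand[A=55 B=24 C=41 D=32 E=60] avail[A=55 B=24 C=41 D=32 E=60] open={}
Step 5: reserve R3 D 2 -> on_hand[A=55 B=24 C=41 D=32 E=60] avail[A=55 B=24 C=41 D=30 E=60] open={R3}
Step 6: commit R3 -> on_hand[A=55 B=24 C=41 D=30 E=60] avail[A=55 B=24 C=41 D=30 E=60] open={}
Step 7: reserve R4 E 4 -> on_hand[A=55 B=24 C=41 D=30 E=60] avail[A=55 B=24 C=41 D=30 E=56] open={R4}
Step 8: reserve R5 A 8 -> on_hand[A=55 B=24 C=41 D=30 E=60] avail[A=47 B=24 C=41 D=30 E=56] open={R4,R5}
Step 9: commit R4 -> on_hand[A=55 B=24 C=41 D=30 E=56] avail[A=47 B=24 C=41 D=30 E=56] open={R5}
Step 10: reserve R6 C 4 -> on_hand[A=55 B=24 C=41 D=30 E=56] avail[A=47 B=24 C=37 D=30 E=56] open={R5,R6}
Step 11: cancel R5 -> on_hand[A=55 B=24 C=41 D=30 E=56] avail[A=55 B=24 C=37 D=30 E=56] open={R6}
Step 12: reserve R7 C 2 -> on_hand[A=55 B=24 C=41 D=30 E=56] avail[A=55 B=24 C=35 D=30 E=56] open={R6,R7}
Step 13: commit R6 -> on_hand[A=55 B=24 C=37 D=30 E=56] avail[A=55 B=24 C=35 D=30 E=56] open={R7}
Step 14: reserve R8 E 7 -> on_hand[A=55 B=24 C=37 D=30 E=56] avail[A=55 B=24 C=35 D=30 E=49] open={R7,R8}
Step 15: commit R7 -> on_hand[A=55 B=24 C=35 D=30 E=56] avail[A=55 B=24 C=35 D=30 E=49] open={R8}
Step 16: cancel R8 -> on_hand[A=55 B=24 C=35 D=30 E=56] avail[A=55 B=24 C=35 D=30 E=56] open={}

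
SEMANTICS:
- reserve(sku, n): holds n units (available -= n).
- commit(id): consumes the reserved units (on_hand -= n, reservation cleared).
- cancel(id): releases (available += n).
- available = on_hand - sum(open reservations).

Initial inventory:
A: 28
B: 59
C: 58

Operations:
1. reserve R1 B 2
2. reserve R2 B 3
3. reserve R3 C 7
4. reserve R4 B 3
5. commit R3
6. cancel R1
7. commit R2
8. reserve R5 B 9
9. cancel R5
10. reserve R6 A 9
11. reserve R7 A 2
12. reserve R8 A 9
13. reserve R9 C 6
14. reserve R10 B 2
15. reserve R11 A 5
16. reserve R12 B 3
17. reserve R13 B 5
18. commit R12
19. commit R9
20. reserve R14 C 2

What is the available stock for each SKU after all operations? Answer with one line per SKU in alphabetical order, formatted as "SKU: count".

Step 1: reserve R1 B 2 -> on_hand[A=28 B=59 C=58] avail[A=28 B=57 C=58] open={R1}
Step 2: reserve R2 B 3 -> on_hand[A=28 B=59 C=58] avail[A=28 B=54 C=58] open={R1,R2}
Step 3: reserve R3 C 7 -> on_hand[A=28 B=59 C=58] avail[A=28 B=54 C=51] open={R1,R2,R3}
Step 4: reserve R4 B 3 -> on_hand[A=28 B=59 C=58] avail[A=28 B=51 C=51] open={R1,R2,R3,R4}
Step 5: commit R3 -> on_hand[A=28 B=59 C=51] avail[A=28 B=51 C=51] open={R1,R2,R4}
Step 6: cancel R1 -> on_hand[A=28 B=59 C=51] avail[A=28 B=53 C=51] open={R2,R4}
Step 7: commit R2 -> on_hand[A=28 B=56 C=51] avail[A=28 B=53 C=51] open={R4}
Step 8: reserve R5 B 9 -> on_hand[A=28 B=56 C=51] avail[A=28 B=44 C=51] open={R4,R5}
Step 9: cancel R5 -> on_hand[A=28 B=56 C=51] avail[A=28 B=53 C=51] open={R4}
Step 10: reserve R6 A 9 -> on_hand[A=28 B=56 C=51] avail[A=19 B=53 C=51] open={R4,R6}
Step 11: reserve R7 A 2 -> on_hand[A=28 B=56 C=51] avail[A=17 B=53 C=51] open={R4,R6,R7}
Step 12: reserve R8 A 9 -> on_hand[A=28 B=56 C=51] avail[A=8 B=53 C=51] open={R4,R6,R7,R8}
Step 13: reserve R9 C 6 -> on_hand[A=28 B=56 C=51] avail[A=8 B=53 C=45] open={R4,R6,R7,R8,R9}
Step 14: reserve R10 B 2 -> on_hand[A=28 B=56 C=51] avail[A=8 B=51 C=45] open={R10,R4,R6,R7,R8,R9}
Step 15: reserve R11 A 5 -> on_hand[A=28 B=56 C=51] avail[A=3 B=51 C=45] open={R10,R11,R4,R6,R7,R8,R9}
Step 16: reserve R12 B 3 -> on_hand[A=28 B=56 C=51] avail[A=3 B=48 C=45] open={R10,R11,R12,R4,R6,R7,R8,R9}
Step 17: reserve R13 B 5 -> on_hand[A=28 B=56 C=51] avail[A=3 B=43 C=45] open={R10,R11,R12,R13,R4,R6,R7,R8,R9}
Step 18: commit R12 -> on_hand[A=28 B=53 C=51] avail[A=3 B=43 C=45] open={R10,R11,R13,R4,R6,R7,R8,R9}
Step 19: commit R9 -> on_hand[A=28 B=53 C=45] avail[A=3 B=43 C=45] open={R10,R11,R13,R4,R6,R7,R8}
Step 20: reserve R14 C 2 -> on_hand[A=28 B=53 C=45] avail[A=3 B=43 C=43] open={R10,R11,R13,R14,R4,R6,R7,R8}

Answer: A: 3
B: 43
C: 43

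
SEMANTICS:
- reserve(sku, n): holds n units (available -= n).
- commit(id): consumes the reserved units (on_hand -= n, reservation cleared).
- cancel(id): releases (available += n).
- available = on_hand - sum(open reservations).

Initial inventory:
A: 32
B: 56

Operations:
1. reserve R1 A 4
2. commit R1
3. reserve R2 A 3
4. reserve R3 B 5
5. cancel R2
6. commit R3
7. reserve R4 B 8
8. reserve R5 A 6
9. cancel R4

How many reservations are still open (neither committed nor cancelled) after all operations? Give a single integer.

Step 1: reserve R1 A 4 -> on_hand[A=32 B=56] avail[A=28 B=56] open={R1}
Step 2: commit R1 -> on_hand[A=28 B=56] avail[A=28 B=56] open={}
Step 3: reserve R2 A 3 -> on_hand[A=28 B=56] avail[A=25 B=56] open={R2}
Step 4: reserve R3 B 5 -> on_hand[A=28 B=56] avail[A=25 B=51] open={R2,R3}
Step 5: cancel R2 -> on_hand[A=28 B=56] avail[A=28 B=51] open={R3}
Step 6: commit R3 -> on_hand[A=28 B=51] avail[A=28 B=51] open={}
Step 7: reserve R4 B 8 -> on_hand[A=28 B=51] avail[A=28 B=43] open={R4}
Step 8: reserve R5 A 6 -> on_hand[A=28 B=51] avail[A=22 B=43] open={R4,R5}
Step 9: cancel R4 -> on_hand[A=28 B=51] avail[A=22 B=51] open={R5}
Open reservations: ['R5'] -> 1

Answer: 1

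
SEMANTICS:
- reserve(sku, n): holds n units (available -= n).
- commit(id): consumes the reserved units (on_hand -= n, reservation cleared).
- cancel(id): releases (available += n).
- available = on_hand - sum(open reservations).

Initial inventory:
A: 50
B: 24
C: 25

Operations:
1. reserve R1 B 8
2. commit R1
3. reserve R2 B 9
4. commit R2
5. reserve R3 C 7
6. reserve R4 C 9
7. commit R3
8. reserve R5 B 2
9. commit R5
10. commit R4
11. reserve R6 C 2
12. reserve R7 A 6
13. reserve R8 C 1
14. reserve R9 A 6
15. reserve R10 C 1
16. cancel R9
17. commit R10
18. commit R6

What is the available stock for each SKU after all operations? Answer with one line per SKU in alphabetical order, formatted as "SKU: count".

Step 1: reserve R1 B 8 -> on_hand[A=50 B=24 C=25] avail[A=50 B=16 C=25] open={R1}
Step 2: commit R1 -> on_hand[A=50 B=16 C=25] avail[A=50 B=16 C=25] open={}
Step 3: reserve R2 B 9 -> on_hand[A=50 B=16 C=25] avail[A=50 B=7 C=25] open={R2}
Step 4: commit R2 -> on_hand[A=50 B=7 C=25] avail[A=50 B=7 C=25] open={}
Step 5: reserve R3 C 7 -> on_hand[A=50 B=7 C=25] avail[A=50 B=7 C=18] open={R3}
Step 6: reserve R4 C 9 -> on_hand[A=50 B=7 C=25] avail[A=50 B=7 C=9] open={R3,R4}
Step 7: commit R3 -> on_hand[A=50 B=7 C=18] avail[A=50 B=7 C=9] open={R4}
Step 8: reserve R5 B 2 -> on_hand[A=50 B=7 C=18] avail[A=50 B=5 C=9] open={R4,R5}
Step 9: commit R5 -> on_hand[A=50 B=5 C=18] avail[A=50 B=5 C=9] open={R4}
Step 10: commit R4 -> on_hand[A=50 B=5 C=9] avail[A=50 B=5 C=9] open={}
Step 11: reserve R6 C 2 -> on_hand[A=50 B=5 C=9] avail[A=50 B=5 C=7] open={R6}
Step 12: reserve R7 A 6 -> on_hand[A=50 B=5 C=9] avail[A=44 B=5 C=7] open={R6,R7}
Step 13: reserve R8 C 1 -> on_hand[A=50 B=5 C=9] avail[A=44 B=5 C=6] open={R6,R7,R8}
Step 14: reserve R9 A 6 -> on_hand[A=50 B=5 C=9] avail[A=38 B=5 C=6] open={R6,R7,R8,R9}
Step 15: reserve R10 C 1 -> on_hand[A=50 B=5 C=9] avail[A=38 B=5 C=5] open={R10,R6,R7,R8,R9}
Step 16: cancel R9 -> on_hand[A=50 B=5 C=9] avail[A=44 B=5 C=5] open={R10,R6,R7,R8}
Step 17: commit R10 -> on_hand[A=50 B=5 C=8] avail[A=44 B=5 C=5] open={R6,R7,R8}
Step 18: commit R6 -> on_hand[A=50 B=5 C=6] avail[A=44 B=5 C=5] open={R7,R8}

Answer: A: 44
B: 5
C: 5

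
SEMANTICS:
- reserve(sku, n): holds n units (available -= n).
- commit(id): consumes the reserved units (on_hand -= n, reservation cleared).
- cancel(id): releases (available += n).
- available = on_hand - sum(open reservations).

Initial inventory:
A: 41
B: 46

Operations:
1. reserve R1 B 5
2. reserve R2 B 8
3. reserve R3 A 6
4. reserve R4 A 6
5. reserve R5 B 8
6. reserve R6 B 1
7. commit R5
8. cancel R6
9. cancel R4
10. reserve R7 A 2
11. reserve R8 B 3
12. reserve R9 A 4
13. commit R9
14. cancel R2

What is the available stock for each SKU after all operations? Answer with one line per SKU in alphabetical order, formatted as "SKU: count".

Answer: A: 29
B: 30

Derivation:
Step 1: reserve R1 B 5 -> on_hand[A=41 B=46] avail[A=41 B=41] open={R1}
Step 2: reserve R2 B 8 -> on_hand[A=41 B=46] avail[A=41 B=33] open={R1,R2}
Step 3: reserve R3 A 6 -> on_hand[A=41 B=46] avail[A=35 B=33] open={R1,R2,R3}
Step 4: reserve R4 A 6 -> on_hand[A=41 B=46] avail[A=29 B=33] open={R1,R2,R3,R4}
Step 5: reserve R5 B 8 -> on_hand[A=41 B=46] avail[A=29 B=25] open={R1,R2,R3,R4,R5}
Step 6: reserve R6 B 1 -> on_hand[A=41 B=46] avail[A=29 B=24] open={R1,R2,R3,R4,R5,R6}
Step 7: commit R5 -> on_hand[A=41 B=38] avail[A=29 B=24] open={R1,R2,R3,R4,R6}
Step 8: cancel R6 -> on_hand[A=41 B=38] avail[A=29 B=25] open={R1,R2,R3,R4}
Step 9: cancel R4 -> on_hand[A=41 B=38] avail[A=35 B=25] open={R1,R2,R3}
Step 10: reserve R7 A 2 -> on_hand[A=41 B=38] avail[A=33 B=25] open={R1,R2,R3,R7}
Step 11: reserve R8 B 3 -> on_hand[A=41 B=38] avail[A=33 B=22] open={R1,R2,R3,R7,R8}
Step 12: reserve R9 A 4 -> on_hand[A=41 B=38] avail[A=29 B=22] open={R1,R2,R3,R7,R8,R9}
Step 13: commit R9 -> on_hand[A=37 B=38] avail[A=29 B=22] open={R1,R2,R3,R7,R8}
Step 14: cancel R2 -> on_hand[A=37 B=38] avail[A=29 B=30] open={R1,R3,R7,R8}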